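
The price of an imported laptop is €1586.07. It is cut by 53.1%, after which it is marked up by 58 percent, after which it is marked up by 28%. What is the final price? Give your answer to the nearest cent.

€1504.40

Each change multiplies by a factor: 0.469 × 1.58 × 1.28 = 0.9485056.
€1586.07 × 0.9485056 = €1504.396276992 ≈ €1504.40.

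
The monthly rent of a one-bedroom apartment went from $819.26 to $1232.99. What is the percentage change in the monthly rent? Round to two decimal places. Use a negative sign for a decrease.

50.50%

Change: $1232.99 − $819.26 = $413.73.
Relative to the original: $413.73 ÷ $819.26 ≈ 50.50%.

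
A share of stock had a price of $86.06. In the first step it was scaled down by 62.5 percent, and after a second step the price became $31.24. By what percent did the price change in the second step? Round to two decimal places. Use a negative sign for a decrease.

After the first step: $86.06 × 0.375 = $32.2725.
Second-step multiplier: $31.24 ÷ $32.2725 ≈ 0.968007.
That is a change of -3.20%.

-3.20%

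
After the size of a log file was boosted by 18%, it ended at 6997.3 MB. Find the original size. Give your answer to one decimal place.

5929.9 MB

The overall multiplier applied was 1.18.
So the original size was 6997.3 ÷ 1.18 ≈ 5929.9 MB.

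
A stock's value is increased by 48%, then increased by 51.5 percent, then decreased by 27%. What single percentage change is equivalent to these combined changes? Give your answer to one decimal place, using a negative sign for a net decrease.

The combined multiplier is 1.48 × 1.515 × 0.73 = 1.636806.
That corresponds to an increase of 63.7%.

63.7%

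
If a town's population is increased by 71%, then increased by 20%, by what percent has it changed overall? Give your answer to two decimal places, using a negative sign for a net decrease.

A 71% increase multiplies by 1.71.
Then a 20% increase: 1.71 × 1.2 = 2.052.
Overall factor 2.052, i.e. 105.20%.

105.20%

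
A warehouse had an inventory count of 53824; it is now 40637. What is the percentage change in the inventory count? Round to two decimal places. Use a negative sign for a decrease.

Change: 40637 − 53824 = -13187.
Relative to the original: -13187 ÷ 53824 ≈ -24.50%.

-24.50%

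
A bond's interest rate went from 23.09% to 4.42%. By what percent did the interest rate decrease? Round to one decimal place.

80.9%

The change is 4.42 − 23.09 = -18.67 percentage points.
Relative to the original 23.09%, that is -18.67 ÷ 23.09 ≈ -80.9%.
So the interest rate fell by 80.9%.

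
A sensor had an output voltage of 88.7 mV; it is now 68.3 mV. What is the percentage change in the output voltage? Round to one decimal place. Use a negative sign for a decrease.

Change: 68.3 − 88.7 = -20.4.
Relative to the original: -20.4 ÷ 88.7 ≈ -23.0%.

-23.0%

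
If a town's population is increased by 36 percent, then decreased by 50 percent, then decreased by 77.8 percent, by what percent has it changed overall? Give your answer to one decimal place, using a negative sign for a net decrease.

A 36% increase multiplies by 1.36.
Then a 50% decrease: 1.36 × 0.5 = 0.68.
Then a 77.8% decrease: 0.68 × 0.222 = 0.15096.
Overall factor 0.15096, i.e. -84.9%.

-84.9%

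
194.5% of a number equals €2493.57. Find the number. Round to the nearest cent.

€2493.57 ÷ 1.945 ≈ €1282.04.

€1282.04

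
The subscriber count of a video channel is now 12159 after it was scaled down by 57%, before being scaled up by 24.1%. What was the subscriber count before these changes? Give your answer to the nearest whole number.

22785

Undoing the 24.1% increase: 12159 ÷ 1.241 ≈ 9797.743755.
Undoing the 57% decrease: 9797.743755 ÷ 0.43 ≈ 22785.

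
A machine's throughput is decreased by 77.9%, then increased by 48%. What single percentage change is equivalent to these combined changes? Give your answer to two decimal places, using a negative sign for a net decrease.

A 77.9% decrease multiplies by 0.221.
Then a 48% increase: 0.221 × 1.48 = 0.32708.
Overall factor 0.32708, i.e. -67.29%.

-67.29%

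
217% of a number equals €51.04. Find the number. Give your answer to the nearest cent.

€23.52

€51.04 ÷ 2.17 ≈ €23.52.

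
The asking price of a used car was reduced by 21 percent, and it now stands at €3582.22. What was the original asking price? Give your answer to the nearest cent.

€4534.46

The overall multiplier applied was 0.79.
So the original asking price was €3582.22 ÷ 0.79 ≈ €4534.46.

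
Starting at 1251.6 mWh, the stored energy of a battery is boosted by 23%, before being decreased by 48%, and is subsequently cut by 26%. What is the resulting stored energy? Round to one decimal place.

592.4 mWh

Each change multiplies by a factor: 1.23 × 0.52 × 0.74 = 0.473304.
1251.6 × 0.473304 = 592.3872864 ≈ 592.4.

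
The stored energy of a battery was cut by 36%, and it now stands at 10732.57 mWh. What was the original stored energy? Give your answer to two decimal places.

16769.64 mWh

The overall multiplier applied was 0.64.
So the original stored energy was 10732.57 ÷ 0.64 ≈ 16769.64 mWh.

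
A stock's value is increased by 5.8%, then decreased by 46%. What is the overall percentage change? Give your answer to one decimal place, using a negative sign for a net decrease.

A 5.8% increase multiplies by 1.058.
Then a 46% decrease: 1.058 × 0.54 = 0.57132.
Overall factor 0.57132, i.e. -42.9%.

-42.9%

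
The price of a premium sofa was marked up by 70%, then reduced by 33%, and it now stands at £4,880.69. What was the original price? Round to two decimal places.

£4,285.07

Undoing the 33% decrease: £4,880.69 ÷ 0.67 ≈ £7284.61194.
Undoing the 70% increase: £7284.61194 ÷ 1.7 ≈ £4,285.07.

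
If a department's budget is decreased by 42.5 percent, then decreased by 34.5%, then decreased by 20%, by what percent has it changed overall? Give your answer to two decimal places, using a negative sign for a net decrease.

-69.87%

The combined multiplier is 0.575 × 0.655 × 0.8 = 0.3013.
That corresponds to a decrease of 69.87%.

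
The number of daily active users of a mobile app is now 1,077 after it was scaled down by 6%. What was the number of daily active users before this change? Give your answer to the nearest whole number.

The overall multiplier applied was 0.94.
So the original number of daily active users was 1,077 ÷ 0.94 ≈ 1,146.

1,146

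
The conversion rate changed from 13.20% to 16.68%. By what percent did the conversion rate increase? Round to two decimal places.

The change is 16.68 − 13.20 = 3.48 percentage points.
Relative to the original 13.20%, that is 3.48 ÷ 13.20 ≈ 26.36%.
So the conversion rate rose by 26.36%.

26.36%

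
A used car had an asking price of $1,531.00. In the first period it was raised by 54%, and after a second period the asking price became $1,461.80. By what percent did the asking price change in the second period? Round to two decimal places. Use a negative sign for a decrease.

-38.00%

After the first period: $1,531.00 × 1.54 = $2357.74.
Second-period multiplier: $1,461.80 ÷ $2357.74 ≈ 0.620001.
That is a change of -38.00%.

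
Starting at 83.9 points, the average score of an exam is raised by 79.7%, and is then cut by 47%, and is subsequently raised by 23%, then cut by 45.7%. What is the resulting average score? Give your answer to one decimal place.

53.4 points

79.7% increase: 83.9 × 1.797 = 150.7683.
Apply the 47% decrease: 150.7683 × 0.53 = 79.907199.
Apply the 23% increase: 79.907199 × 1.23 = 98.28585477.
After the 45.7% decrease: 98.28585477 × 0.543 = 53.36921914011 ≈ 53.4.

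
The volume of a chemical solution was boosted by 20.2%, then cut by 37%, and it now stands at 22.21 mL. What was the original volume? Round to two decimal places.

29.33 mL

The overall multiplier applied was 1.202 × 0.63 = 0.75726.
So the original volume was 22.21 ÷ 0.75726 ≈ 29.33 mL.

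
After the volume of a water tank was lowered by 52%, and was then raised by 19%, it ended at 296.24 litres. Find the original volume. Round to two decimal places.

518.63 litres

Undoing the 19% increase: 296.24 ÷ 1.19 ≈ 248.941176.
Undoing the 52% decrease: 248.941176 ÷ 0.48 ≈ 518.63 litres.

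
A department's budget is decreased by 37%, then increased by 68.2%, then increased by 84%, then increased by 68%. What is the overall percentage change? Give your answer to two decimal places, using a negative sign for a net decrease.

A 37% decrease multiplies by 0.63.
Then a 68.2% increase: 0.63 × 1.682 = 1.05966.
Then an 84% increase: 1.05966 × 1.84 = 1.9497744.
Then a 68% increase: 1.9497744 × 1.68 = 3.275620992.
Overall factor 3.275620992, i.e. 227.56%.

227.56%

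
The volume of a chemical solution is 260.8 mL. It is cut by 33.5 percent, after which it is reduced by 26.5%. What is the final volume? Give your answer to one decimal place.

127.5 mL

Each change multiplies by a factor: 0.665 × 0.735 = 0.488775.
260.8 × 0.488775 = 127.47252 ≈ 127.5.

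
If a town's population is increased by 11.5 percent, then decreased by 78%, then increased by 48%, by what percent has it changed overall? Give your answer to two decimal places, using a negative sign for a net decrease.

The combined multiplier is 1.115 × 0.22 × 1.48 = 0.363044.
That corresponds to a decrease of 63.70%.

-63.70%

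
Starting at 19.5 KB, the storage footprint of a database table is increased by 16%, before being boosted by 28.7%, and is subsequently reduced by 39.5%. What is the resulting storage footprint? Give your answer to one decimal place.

16% increase: 19.5 × 1.16 = 22.62.
After the 28.7% increase: 22.62 × 1.287 = 29.11194.
39.5% decrease: 29.11194 × 0.605 = 17.6127237 ≈ 17.6.

17.6 KB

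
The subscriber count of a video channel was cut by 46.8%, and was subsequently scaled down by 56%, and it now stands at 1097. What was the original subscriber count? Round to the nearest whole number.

4686

The overall multiplier applied was 0.532 × 0.44 = 0.23408.
So the original subscriber count was 1097 ÷ 0.23408 ≈ 4686.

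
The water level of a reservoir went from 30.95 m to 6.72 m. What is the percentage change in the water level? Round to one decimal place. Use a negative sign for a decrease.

-78.3%

Change: 6.72 − 30.95 = -24.23.
Relative to the original: -24.23 ÷ 30.95 ≈ -78.3%.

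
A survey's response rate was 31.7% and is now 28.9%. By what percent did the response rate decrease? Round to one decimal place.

The change is 28.9 − 31.7 = -2.8 percentage points.
Relative to the original 31.7%, that is -2.8 ÷ 31.7 ≈ -8.8%.
So the response rate fell by 8.8%.

8.8%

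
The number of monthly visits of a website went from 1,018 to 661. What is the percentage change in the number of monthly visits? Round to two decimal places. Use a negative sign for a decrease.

Change: 661 − 1,018 = -357.
Relative to the original: -357 ÷ 1,018 ≈ -35.07%.

-35.07%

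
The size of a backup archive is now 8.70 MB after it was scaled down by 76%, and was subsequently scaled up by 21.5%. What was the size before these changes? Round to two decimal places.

The overall multiplier applied was 0.24 × 1.215 = 0.2916.
So the original size was 8.70 ÷ 0.2916 ≈ 29.84 MB.

29.84 MB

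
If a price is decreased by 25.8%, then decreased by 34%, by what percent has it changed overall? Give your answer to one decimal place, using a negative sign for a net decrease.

-51.0%

A 25.8% decrease multiplies by 0.742.
Then a 34% decrease: 0.742 × 0.66 = 0.48972.
Overall factor 0.48972, i.e. -51.0%.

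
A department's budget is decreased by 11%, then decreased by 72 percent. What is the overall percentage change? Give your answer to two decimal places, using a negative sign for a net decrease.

An 11% decrease multiplies by 0.89.
Then a 72% decrease: 0.89 × 0.28 = 0.2492.
Overall factor 0.2492, i.e. -75.08%.

-75.08%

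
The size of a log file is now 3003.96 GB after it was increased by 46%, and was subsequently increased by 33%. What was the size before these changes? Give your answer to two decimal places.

1547.00 GB

Undoing the 33% increase: 3003.96 ÷ 1.33 ≈ 2258.616541.
Undoing the 46% increase: 2258.616541 ÷ 1.46 ≈ 1547.00 GB.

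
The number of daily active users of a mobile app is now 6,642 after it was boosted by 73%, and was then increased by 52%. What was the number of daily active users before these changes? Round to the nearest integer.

Undoing the 52% increase: 6,642 ÷ 1.52 ≈ 4369.736842.
Undoing the 73% increase: 4369.736842 ÷ 1.73 ≈ 2,526.

2,526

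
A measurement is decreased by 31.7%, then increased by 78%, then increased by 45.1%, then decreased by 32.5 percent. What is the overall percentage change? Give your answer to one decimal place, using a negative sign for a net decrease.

19.1%

The combined multiplier is 0.683 × 1.78 × 1.451 × 0.675 = 1.1907261495.
That corresponds to an increase of 19.1%.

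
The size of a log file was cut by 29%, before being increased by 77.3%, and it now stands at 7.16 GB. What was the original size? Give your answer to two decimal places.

5.69 GB

Undoing the 77.3% increase: 7.16 ÷ 1.773 ≈ 4.038353.
Undoing the 29% decrease: 4.038353 ÷ 0.71 ≈ 5.69 GB.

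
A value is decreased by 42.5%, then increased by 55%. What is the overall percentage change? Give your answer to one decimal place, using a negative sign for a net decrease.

The combined multiplier is 0.575 × 1.55 = 0.89125.
That corresponds to a decrease of 10.9%.

-10.9%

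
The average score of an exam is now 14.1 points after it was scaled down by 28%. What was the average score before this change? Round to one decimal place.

19.6 points

The overall multiplier applied was 0.72.
So the original average score was 14.1 ÷ 0.72 ≈ 19.6 points.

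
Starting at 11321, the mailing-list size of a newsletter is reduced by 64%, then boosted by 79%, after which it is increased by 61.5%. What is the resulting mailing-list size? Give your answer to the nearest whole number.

64% decrease: 11321 × 0.36 = 4075.56.
Apply the 79% increase: 4075.56 × 1.79 = 7295.2524.
61.5% increase: 7295.2524 × 1.615 = 11781.832626 ≈ 11782.

11782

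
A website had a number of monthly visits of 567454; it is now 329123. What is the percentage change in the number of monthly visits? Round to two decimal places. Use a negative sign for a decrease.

-42.00%

Change: 329123 − 567454 = -238331.
Relative to the original: -238331 ÷ 567454 ≈ -42.00%.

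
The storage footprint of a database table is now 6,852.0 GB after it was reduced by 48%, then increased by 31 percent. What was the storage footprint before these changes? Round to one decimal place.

Undoing the 31% increase: 6,852.0 ÷ 1.31 ≈ 5230.534351.
Undoing the 48% decrease: 5230.534351 ÷ 0.52 ≈ 10,058.7 GB.

10,058.7 GB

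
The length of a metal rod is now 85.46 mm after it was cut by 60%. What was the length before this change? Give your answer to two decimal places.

213.65 mm

The overall multiplier applied was 0.4.
So the original length was 85.46 ÷ 0.4 = 213.65 mm.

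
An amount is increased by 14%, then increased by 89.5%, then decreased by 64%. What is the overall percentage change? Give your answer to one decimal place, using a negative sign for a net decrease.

-22.2%

The combined multiplier is 1.14 × 1.895 × 0.36 = 0.777708.
That corresponds to a decrease of 22.2%.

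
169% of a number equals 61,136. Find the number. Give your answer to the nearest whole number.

61,136 ÷ 1.69 ≈ 36,175.

36,175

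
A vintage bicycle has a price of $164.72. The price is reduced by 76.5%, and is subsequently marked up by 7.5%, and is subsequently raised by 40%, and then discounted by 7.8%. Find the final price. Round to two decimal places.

After the 76.5% decrease: $164.72 × 0.235 = $38.7092.
7.5% increase: $38.7092 × 1.075 = $41.61239.
40% increase: $41.61239 × 1.4 = $58.257346.
After the 7.8% decrease: $58.257346 × 0.922 = $53.713273012 ≈ $53.71.

$53.71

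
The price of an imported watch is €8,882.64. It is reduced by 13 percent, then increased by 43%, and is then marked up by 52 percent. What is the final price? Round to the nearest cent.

€16,797.36

Each change multiplies by a factor: 0.87 × 1.43 × 1.52 = 1.891032.
€8,882.64 × 1.891032 = €16797.35648448 ≈ €16,797.36.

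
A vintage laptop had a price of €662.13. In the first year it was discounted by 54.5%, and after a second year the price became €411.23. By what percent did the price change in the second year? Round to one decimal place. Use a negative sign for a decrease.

After the first year: €662.13 × 0.455 = €301.26915.
Second-year multiplier: €411.23 ÷ €301.26915 ≈ 1.36499.
That is a change of 36.5%.

36.5%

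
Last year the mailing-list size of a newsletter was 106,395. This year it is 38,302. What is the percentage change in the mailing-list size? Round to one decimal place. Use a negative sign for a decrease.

Change: 38,302 − 106,395 = -68,093.
Relative to the original: -68,093 ÷ 106,395 ≈ -64.0%.

-64.0%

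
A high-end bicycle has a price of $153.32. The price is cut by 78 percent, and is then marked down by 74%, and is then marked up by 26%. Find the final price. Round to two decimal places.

$11.05

Apply the 78% decrease: $153.32 × 0.22 = $33.7304.
74% decrease: $33.7304 × 0.26 = $8.769904.
26% increase: $8.769904 × 1.26 = $11.05007904 ≈ $11.05.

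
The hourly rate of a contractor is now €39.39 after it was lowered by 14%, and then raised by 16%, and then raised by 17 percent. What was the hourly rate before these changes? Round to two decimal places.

The overall multiplier applied was 0.86 × 1.16 × 1.17 = 1.167192.
So the original hourly rate was €39.39 ÷ 1.167192 ≈ €33.75.

€33.75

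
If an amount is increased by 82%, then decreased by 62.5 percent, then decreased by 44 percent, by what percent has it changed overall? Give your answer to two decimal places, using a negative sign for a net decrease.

An 82% increase multiplies by 1.82.
Then a 62.5% decrease: 1.82 × 0.375 = 0.6825.
Then a 44% decrease: 0.6825 × 0.56 = 0.3822.
Overall factor 0.3822, i.e. -61.78%.

-61.78%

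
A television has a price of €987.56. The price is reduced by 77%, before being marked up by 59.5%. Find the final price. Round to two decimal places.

Each change multiplies by a factor: 0.23 × 1.595 = 0.36685.
€987.56 × 0.36685 = €362.286386 ≈ €362.29.

€362.29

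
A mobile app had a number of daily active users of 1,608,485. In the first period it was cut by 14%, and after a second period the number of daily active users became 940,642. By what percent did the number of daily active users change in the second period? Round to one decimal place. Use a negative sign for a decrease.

After the first period: 1,608,485 × 0.86 = 1383297.1.
Second-period multiplier: 940,642 ÷ 1383297.1 ≈ 0.68.
That is a change of -32.0%.

-32.0%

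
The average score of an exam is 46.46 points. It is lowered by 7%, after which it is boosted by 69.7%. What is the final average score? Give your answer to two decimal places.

Each change multiplies by a factor: 0.93 × 1.697 = 1.57821.
46.46 × 1.57821 = 73.3236366 ≈ 73.32.

73.32 points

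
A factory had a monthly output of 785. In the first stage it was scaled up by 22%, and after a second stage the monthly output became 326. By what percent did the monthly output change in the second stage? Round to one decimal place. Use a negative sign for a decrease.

After the first stage: 785 × 1.22 = 957.7.
Second-stage multiplier: 326 ÷ 957.7 ≈ 0.3404.
That is a change of -66.0%.

-66.0%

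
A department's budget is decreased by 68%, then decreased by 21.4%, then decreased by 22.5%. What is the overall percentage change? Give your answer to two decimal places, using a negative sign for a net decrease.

A 68% decrease multiplies by 0.32.
Then a 21.4% decrease: 0.32 × 0.786 = 0.25152.
Then a 22.5% decrease: 0.25152 × 0.775 = 0.194928.
Overall factor 0.194928, i.e. -80.51%.

-80.51%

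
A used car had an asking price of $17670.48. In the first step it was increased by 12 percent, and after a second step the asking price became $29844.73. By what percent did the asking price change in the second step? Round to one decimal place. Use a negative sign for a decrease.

50.8%

After the first step: $17670.48 × 1.12 = $19790.9376.
Second-step multiplier: $29844.73 ÷ $19790.9376 ≈ 1.508.
That is a change of 50.8%.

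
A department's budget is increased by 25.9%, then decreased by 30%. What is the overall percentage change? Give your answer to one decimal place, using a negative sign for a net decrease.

-11.9%

The combined multiplier is 1.259 × 0.7 = 0.8813.
That corresponds to a decrease of 11.9%.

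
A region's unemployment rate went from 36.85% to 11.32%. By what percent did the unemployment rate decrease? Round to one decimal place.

The change is 11.32 − 36.85 = -25.53 percentage points.
Relative to the original 36.85%, that is -25.53 ÷ 36.85 ≈ -69.3%.
So the unemployment rate fell by 69.3%.

69.3%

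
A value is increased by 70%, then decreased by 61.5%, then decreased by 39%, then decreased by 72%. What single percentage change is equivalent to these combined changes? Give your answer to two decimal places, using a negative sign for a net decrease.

A 70% increase multiplies by 1.7.
Then a 61.5% decrease: 1.7 × 0.385 = 0.6545.
Then a 39% decrease: 0.6545 × 0.61 = 0.399245.
Then a 72% decrease: 0.399245 × 0.28 = 0.1117886.
Overall factor 0.1117886, i.e. -88.82%.

-88.82%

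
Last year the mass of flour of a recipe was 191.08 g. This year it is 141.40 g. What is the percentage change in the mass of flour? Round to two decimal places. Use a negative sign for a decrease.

-26.00%

Change: 141.40 − 191.08 = -49.68.
Relative to the original: -49.68 ÷ 191.08 ≈ -26.00%.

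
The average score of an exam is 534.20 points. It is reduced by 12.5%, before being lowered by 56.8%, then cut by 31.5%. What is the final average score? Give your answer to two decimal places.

12.5% decrease: 534.20 × 0.875 = 467.425.
56.8% decrease: 467.425 × 0.432 = 201.9276.
Apply the 31.5% decrease: 201.9276 × 0.685 = 138.320406 ≈ 138.32.

138.32 points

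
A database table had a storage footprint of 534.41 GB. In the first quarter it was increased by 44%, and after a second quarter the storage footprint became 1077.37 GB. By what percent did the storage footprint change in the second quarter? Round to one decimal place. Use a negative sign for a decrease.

After the first quarter: 534.41 × 1.44 = 769.5504.
Second-quarter multiplier: 1077.37 ÷ 769.5504 ≈ 1.4.
That is a change of 40.0%.

40.0%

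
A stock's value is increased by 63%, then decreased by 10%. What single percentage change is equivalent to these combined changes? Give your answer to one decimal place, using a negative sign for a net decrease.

A 63% increase multiplies by 1.63.
Then a 10% decrease: 1.63 × 0.9 = 1.467.
Overall factor 1.467, i.e. 46.7%.

46.7%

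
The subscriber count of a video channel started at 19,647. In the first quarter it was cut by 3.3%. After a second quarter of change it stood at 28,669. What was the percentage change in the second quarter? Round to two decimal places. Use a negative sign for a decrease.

50.90%

After the first quarter: 19,647 × 0.967 = 18998.649.
Second-quarter multiplier: 28,669 ÷ 18998.649 ≈ 1.509002.
That is a change of 50.90%.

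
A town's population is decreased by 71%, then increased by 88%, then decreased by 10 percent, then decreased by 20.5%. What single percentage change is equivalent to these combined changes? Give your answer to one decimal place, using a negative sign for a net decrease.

A 71% decrease multiplies by 0.29.
Then an 88% increase: 0.29 × 1.88 = 0.5452.
Then a 10% decrease: 0.5452 × 0.9 = 0.49068.
Then a 20.5% decrease: 0.49068 × 0.795 = 0.3900906.
Overall factor 0.3900906, i.e. -61.0%.

-61.0%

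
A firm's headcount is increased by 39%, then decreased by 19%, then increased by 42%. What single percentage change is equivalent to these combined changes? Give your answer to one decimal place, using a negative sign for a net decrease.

59.9%

The combined multiplier is 1.39 × 0.81 × 1.42 = 1.598778.
That corresponds to an increase of 59.9%.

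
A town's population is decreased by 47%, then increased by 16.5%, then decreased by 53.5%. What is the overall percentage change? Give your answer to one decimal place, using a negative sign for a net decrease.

-71.3%

A 47% decrease multiplies by 0.53.
Then a 16.5% increase: 0.53 × 1.165 = 0.61745.
Then a 53.5% decrease: 0.61745 × 0.465 = 0.28711425.
Overall factor 0.28711425, i.e. -71.3%.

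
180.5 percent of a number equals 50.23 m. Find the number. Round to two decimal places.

50.23 m ÷ 1.805 ≈ 27.83 m.

27.83 m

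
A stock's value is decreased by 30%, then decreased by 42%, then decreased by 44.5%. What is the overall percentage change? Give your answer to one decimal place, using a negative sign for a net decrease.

-77.5%

A 30% decrease multiplies by 0.7.
Then a 42% decrease: 0.7 × 0.58 = 0.406.
Then a 44.5% decrease: 0.406 × 0.555 = 0.22533.
Overall factor 0.22533, i.e. -77.5%.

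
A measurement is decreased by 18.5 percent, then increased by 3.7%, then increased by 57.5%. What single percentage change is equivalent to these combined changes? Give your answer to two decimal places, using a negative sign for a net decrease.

An 18.5% decrease multiplies by 0.815.
Then a 3.7% increase: 0.815 × 1.037 = 0.845155.
Then a 57.5% increase: 0.845155 × 1.575 = 1.331119125.
Overall factor 1.331119125, i.e. 33.11%.

33.11%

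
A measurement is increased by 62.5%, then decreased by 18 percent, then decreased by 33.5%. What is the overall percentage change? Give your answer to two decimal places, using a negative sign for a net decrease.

-11.39%

The combined multiplier is 1.625 × 0.82 × 0.665 = 0.8861125.
That corresponds to a decrease of 11.39%.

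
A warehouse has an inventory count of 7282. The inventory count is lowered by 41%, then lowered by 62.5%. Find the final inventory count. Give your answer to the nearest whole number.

1611

Each change multiplies by a factor: 0.59 × 0.375 = 0.22125.
7282 × 0.22125 = 1611.1425 ≈ 1611.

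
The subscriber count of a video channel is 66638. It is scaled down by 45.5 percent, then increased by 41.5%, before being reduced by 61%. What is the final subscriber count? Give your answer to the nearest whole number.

20042

Apply the 45.5% decrease: 66638 × 0.545 = 36317.71.
Apply the 41.5% increase: 36317.71 × 1.415 = 51389.55965.
61% decrease: 51389.55965 × 0.39 = 20041.9282635 ≈ 20042.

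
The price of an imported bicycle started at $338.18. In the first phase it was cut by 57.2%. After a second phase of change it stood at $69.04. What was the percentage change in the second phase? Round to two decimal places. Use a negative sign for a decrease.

After the first phase: $338.18 × 0.428 = $144.74104.
Second-phase multiplier: $69.04 ÷ $144.74104 ≈ 0.47699.
That is a change of -52.30%.

-52.30%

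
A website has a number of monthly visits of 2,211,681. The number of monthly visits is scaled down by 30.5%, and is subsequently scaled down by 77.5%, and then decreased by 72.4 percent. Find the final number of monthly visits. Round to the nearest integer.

Each change multiplies by a factor: 0.695 × 0.225 × 0.276 = 0.0431595.
2,211,681 × 0.0431595 = 95455.0461195 ≈ 95,455.

95,455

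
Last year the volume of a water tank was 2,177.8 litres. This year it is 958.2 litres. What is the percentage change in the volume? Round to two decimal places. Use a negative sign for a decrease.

-56.00%

Change: 958.2 − 2,177.8 = -1,219.6.
Relative to the original: -1,219.6 ÷ 2,177.8 ≈ -56.00%.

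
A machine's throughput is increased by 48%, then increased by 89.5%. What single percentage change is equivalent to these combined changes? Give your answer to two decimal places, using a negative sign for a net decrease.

The combined multiplier is 1.48 × 1.895 = 2.8046.
That corresponds to an increase of 180.46%.

180.46%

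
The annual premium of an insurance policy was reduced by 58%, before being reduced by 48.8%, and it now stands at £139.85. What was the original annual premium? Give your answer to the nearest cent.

£650.34

Undoing the 48.8% decrease: £139.85 ÷ 0.512 ≈ £273.144531.
Undoing the 58% decrease: £273.144531 ÷ 0.42 ≈ £650.34.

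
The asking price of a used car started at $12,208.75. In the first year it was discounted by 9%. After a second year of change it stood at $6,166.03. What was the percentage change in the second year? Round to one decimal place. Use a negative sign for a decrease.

After the first year: $12,208.75 × 0.91 = $11109.9625.
Second-year multiplier: $6,166.03 ÷ $11109.9625 ≈ 0.555.
That is a change of -44.5%.

-44.5%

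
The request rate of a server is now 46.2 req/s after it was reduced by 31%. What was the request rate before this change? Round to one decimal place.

The overall multiplier applied was 0.69.
So the original request rate was 46.2 ÷ 0.69 ≈ 67.0 req/s.

67.0 req/s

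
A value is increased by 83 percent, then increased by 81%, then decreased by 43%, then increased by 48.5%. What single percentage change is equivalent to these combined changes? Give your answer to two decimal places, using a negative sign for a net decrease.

180.37%

The combined multiplier is 1.83 × 1.81 × 0.57 × 1.485 = 2.803696335.
That corresponds to an increase of 180.37%.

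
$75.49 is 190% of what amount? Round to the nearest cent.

$39.73

$75.49 ÷ 1.9 ≈ $39.73.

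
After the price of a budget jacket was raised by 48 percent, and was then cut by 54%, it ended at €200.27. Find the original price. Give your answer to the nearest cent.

€294.17

Undoing the 54% decrease: €200.27 ÷ 0.46 ≈ €435.369565.
Undoing the 48% increase: €435.369565 ÷ 1.48 ≈ €294.17.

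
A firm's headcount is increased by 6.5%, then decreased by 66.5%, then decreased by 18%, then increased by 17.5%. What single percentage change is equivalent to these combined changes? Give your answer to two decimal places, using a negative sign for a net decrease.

-65.62%

The combined multiplier is 1.065 × 0.335 × 0.82 × 1.175 = 0.3437527125.
That corresponds to a decrease of 65.62%.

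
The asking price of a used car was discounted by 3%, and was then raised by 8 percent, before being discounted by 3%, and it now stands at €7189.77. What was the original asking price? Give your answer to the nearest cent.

€7075.35

The overall multiplier applied was 0.97 × 1.08 × 0.97 = 1.016172.
So the original asking price was €7189.77 ÷ 1.016172 ≈ €7075.35.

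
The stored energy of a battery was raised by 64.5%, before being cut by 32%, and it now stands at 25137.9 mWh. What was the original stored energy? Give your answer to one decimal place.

Undoing the 32% decrease: 25137.9 ÷ 0.68 = 36967.5.
Undoing the 64.5% increase: 36967.5 ÷ 1.645 ≈ 22472.6 mWh.

22472.6 mWh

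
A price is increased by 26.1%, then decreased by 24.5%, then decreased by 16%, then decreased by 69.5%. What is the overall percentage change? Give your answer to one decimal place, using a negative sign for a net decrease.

-75.6%

The combined multiplier is 1.261 × 0.755 × 0.84 × 0.305 = 0.243916491.
That corresponds to a decrease of 75.6%.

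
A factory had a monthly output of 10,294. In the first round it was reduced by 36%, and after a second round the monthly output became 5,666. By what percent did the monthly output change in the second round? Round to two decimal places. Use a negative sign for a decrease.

-14.00%

After the first round: 10,294 × 0.64 = 6588.16.
Second-round multiplier: 5,666 ÷ 6588.16 ≈ 0.860028.
That is a change of -14.00%.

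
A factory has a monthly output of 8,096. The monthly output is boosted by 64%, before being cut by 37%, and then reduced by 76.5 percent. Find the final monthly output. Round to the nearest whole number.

1,966

64% increase: 8,096 × 1.64 = 13277.44.
Apply the 37% decrease: 13277.44 × 0.63 = 8364.7872.
Apply the 76.5% decrease: 8364.7872 × 0.235 = 1965.724992 ≈ 1,966.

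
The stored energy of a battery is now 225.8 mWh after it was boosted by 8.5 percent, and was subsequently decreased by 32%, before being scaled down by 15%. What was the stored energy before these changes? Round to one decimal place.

360.1 mWh

Undoing the 15% decrease: 225.8 ÷ 0.85 ≈ 265.647059.
Undoing the 32% decrease: 265.647059 ÷ 0.68 ≈ 390.65744.
Undoing the 8.5% increase: 390.65744 ÷ 1.085 ≈ 360.1 mWh.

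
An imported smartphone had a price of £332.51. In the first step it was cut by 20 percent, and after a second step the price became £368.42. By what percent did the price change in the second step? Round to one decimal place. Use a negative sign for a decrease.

After the first step: £332.51 × 0.8 = £266.008.
Second-step multiplier: £368.42 ÷ £266.008 ≈ 1.385.
That is a change of 38.5%.

38.5%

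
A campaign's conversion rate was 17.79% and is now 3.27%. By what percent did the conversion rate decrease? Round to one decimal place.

81.6%

The change is 3.27 − 17.79 = -14.52 percentage points.
Relative to the original 17.79%, that is -14.52 ÷ 17.79 ≈ -81.6%.
So the conversion rate fell by 81.6%.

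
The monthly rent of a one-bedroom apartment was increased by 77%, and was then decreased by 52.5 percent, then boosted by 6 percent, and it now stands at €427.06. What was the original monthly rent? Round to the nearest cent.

The overall multiplier applied was 1.77 × 0.475 × 1.06 = 0.891195.
So the original monthly rent was €427.06 ÷ 0.891195 ≈ €479.20.

€479.20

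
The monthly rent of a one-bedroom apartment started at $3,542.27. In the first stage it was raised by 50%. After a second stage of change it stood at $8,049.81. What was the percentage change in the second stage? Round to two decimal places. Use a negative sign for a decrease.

51.50%

After the first stage: $3,542.27 × 1.5 = $5313.405.
Second-stage multiplier: $8,049.81 ÷ $5313.405 ≈ 1.515.
That is a change of 51.50%.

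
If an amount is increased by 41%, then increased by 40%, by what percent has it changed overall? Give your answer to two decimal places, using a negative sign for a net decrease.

97.40%

A 41% increase multiplies by 1.41.
Then a 40% increase: 1.41 × 1.4 = 1.974.
Overall factor 1.974, i.e. 97.40%.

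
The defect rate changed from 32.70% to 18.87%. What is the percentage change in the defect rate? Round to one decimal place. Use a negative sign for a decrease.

-42.3%

The change is 18.87 − 32.70 = -13.83 percentage points.
Relative to the original 32.70%, that is -13.83 ÷ 32.70 ≈ -42.3%.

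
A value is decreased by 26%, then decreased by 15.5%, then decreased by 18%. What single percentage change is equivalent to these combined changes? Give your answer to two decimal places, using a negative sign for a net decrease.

-48.73%

The combined multiplier is 0.74 × 0.845 × 0.82 = 0.512746.
That corresponds to a decrease of 48.73%.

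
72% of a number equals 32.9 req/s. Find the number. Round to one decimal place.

45.7 req/s

32.9 req/s ÷ 0.72 ≈ 45.7 req/s.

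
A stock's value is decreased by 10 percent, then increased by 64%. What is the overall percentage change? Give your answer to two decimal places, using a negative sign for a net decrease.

A 10% decrease multiplies by 0.9.
Then a 64% increase: 0.9 × 1.64 = 1.476.
Overall factor 1.476, i.e. 47.60%.

47.60%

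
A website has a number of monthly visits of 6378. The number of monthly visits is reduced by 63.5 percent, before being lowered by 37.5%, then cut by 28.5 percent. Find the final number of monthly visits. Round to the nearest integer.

1040

After the 63.5% decrease: 6378 × 0.365 = 2327.97.
37.5% decrease: 2327.97 × 0.625 = 1454.98125.
28.5% decrease: 1454.98125 × 0.715 = 1040.31159375 ≈ 1040.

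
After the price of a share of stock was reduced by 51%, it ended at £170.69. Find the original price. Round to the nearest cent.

The overall multiplier applied was 0.49.
So the original price was £170.69 ÷ 0.49 ≈ £348.35.

£348.35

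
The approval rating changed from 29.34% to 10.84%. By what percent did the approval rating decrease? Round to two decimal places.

The change is 10.84 − 29.34 = -18.50 percentage points.
Relative to the original 29.34%, that is -18.50 ÷ 29.34 ≈ -63.05%.
So the approval rating fell by 63.05%.

63.05%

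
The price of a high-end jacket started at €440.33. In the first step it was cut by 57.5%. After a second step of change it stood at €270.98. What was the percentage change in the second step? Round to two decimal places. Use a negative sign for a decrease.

44.80%

After the first step: €440.33 × 0.425 = €187.14025.
Second-step multiplier: €270.98 ÷ €187.14025 ≈ 1.448005.
That is a change of 44.80%.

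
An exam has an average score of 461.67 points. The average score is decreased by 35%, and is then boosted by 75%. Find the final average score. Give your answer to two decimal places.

35% decrease: 461.67 × 0.65 = 300.0855.
After the 75% increase: 300.0855 × 1.75 = 525.149625 ≈ 525.15.

525.15 points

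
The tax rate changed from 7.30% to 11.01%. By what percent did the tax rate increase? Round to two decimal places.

50.82%

The change is 11.01 − 7.30 = 3.71 percentage points.
Relative to the original 7.30%, that is 3.71 ÷ 7.30 ≈ 50.82%.
So the tax rate rose by 50.82%.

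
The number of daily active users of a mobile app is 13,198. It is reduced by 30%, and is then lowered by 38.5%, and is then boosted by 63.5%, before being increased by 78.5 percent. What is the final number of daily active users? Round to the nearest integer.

After the 30% decrease: 13,198 × 0.7 = 9238.6.
After the 38.5% decrease: 9238.6 × 0.615 = 5681.739.
Apply the 63.5% increase: 5681.739 × 1.635 = 9289.643265.
78.5% increase: 9289.643265 × 1.785 = 16582.013228025 ≈ 16,582.

16,582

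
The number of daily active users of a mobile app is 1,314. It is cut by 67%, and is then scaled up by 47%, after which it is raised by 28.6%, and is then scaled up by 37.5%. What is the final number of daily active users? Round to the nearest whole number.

1,127

Each change multiplies by a factor: 0.33 × 1.47 × 1.286 × 1.375 = 0.857778075.
1,314 × 0.857778075 = 1127.12039055 ≈ 1,127.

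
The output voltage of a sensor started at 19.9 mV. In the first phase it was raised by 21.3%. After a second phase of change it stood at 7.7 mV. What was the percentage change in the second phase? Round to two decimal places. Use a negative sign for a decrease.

After the first phase: 19.9 × 1.213 = 24.1387.
Second-phase multiplier: 7.7 ÷ 24.1387 ≈ 0.31899.
That is a change of -68.10%.

-68.10%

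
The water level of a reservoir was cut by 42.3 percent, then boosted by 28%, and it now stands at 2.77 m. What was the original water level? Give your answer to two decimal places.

3.75 m

The overall multiplier applied was 0.577 × 1.28 = 0.73856.
So the original water level was 2.77 ÷ 0.73856 ≈ 3.75 m.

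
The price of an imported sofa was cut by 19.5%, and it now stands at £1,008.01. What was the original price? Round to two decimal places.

The overall multiplier applied was 0.805.
So the original price was £1,008.01 ÷ 0.805 ≈ £1,252.19.

£1,252.19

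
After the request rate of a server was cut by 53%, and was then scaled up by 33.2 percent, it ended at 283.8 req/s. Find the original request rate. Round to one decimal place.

453.3 req/s

Undoing the 33.2% increase: 283.8 ÷ 1.332 ≈ 213.063063.
Undoing the 53% decrease: 213.063063 ÷ 0.47 ≈ 453.3 req/s.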